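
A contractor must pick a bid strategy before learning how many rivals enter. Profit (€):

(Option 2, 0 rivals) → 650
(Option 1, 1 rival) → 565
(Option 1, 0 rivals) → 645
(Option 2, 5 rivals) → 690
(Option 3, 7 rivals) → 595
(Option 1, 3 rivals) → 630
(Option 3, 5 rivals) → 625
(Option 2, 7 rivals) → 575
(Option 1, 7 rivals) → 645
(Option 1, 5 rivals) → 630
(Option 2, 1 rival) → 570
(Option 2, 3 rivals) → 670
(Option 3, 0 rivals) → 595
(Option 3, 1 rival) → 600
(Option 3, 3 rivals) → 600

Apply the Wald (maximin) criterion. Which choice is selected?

Option 3

Row minima: Option 1=565, Option 2=570, Option 3=595
Best worst-case = 595 → Option 3.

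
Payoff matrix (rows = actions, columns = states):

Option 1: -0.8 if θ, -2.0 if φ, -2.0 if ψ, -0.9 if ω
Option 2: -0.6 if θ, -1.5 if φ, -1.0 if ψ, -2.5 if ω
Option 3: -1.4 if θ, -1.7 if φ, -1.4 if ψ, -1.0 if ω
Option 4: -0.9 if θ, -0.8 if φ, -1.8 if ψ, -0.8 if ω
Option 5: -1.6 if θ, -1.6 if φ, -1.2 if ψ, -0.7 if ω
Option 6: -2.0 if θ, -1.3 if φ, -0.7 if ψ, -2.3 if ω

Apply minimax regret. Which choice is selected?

Option 3

Column bests: θ=-0.6, φ=-0.8, ψ=-0.7, ω=-0.7.
Option 1 regrets: 0.2, 1.2, 1.3, 0.2 → max 1.3
Option 2 regrets: 0.0, 0.7, 0.3, 1.8 → max 1.8
Option 3 regrets: 0.8, 0.9, 0.7, 0.3 → max 0.9
Option 4 regrets: 0.3, 0.0, 1.1, 0.1 → max 1.1
Option 5 regrets: 1.0, 0.8, 0.5, 0.0 → max 1.0
Option 6 regrets: 1.4, 0.5, 0.0, 1.6 → max 1.6
Smallest max regret = 0.9 → Option 3.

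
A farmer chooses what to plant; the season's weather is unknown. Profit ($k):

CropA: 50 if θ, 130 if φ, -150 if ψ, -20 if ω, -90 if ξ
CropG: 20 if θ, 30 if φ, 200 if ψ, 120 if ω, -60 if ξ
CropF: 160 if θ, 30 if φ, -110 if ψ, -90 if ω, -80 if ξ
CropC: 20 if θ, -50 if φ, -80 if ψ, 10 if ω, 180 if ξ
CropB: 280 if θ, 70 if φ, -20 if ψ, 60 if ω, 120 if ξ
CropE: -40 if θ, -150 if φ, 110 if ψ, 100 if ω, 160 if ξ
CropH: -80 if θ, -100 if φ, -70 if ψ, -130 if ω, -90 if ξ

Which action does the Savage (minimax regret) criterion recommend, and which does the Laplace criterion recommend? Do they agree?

Column bests: θ=280, φ=130, ψ=200, ω=120, ξ=180.
CropA regrets: 230, 0, 350, 140, 270 → max 350
CropG regrets: 260, 100, 0, 0, 240 → max 260
CropF regrets: 120, 100, 310, 210, 260 → max 310
CropC regrets: 260, 180, 280, 110, 0 → max 280
CropB regrets: 0, 60, 220, 60, 60 → max 220
CropE regrets: 320, 280, 90, 20, 20 → max 320
CropH regrets: 360, 230, 270, 250, 270 → max 360
Smallest max regret = 220 → CropB.
Row averages: CropA=-16, CropG=62, CropF=-18, CropC=16, CropB=102, CropE=36, CropH=-94
Highest average = 102 → CropB.

minimax regret → CropB; laplace → CropB (agree)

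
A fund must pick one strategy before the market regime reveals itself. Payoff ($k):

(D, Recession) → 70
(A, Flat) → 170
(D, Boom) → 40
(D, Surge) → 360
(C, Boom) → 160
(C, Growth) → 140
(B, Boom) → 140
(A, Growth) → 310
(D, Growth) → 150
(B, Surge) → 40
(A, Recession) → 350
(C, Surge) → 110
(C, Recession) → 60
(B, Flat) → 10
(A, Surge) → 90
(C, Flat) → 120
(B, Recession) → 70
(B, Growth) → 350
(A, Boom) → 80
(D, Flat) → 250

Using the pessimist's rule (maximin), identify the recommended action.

Row minima: A=80, B=10, C=60, D=40
Best worst-case = 80 → A.

A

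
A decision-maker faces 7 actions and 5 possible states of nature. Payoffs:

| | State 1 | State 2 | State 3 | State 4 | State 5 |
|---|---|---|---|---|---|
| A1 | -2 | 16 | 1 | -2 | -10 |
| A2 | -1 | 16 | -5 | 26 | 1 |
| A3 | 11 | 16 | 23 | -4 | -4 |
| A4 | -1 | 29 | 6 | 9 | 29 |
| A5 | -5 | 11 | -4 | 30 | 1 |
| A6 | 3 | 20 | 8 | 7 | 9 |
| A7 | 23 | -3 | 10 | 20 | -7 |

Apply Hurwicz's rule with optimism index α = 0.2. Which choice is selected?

A1: 0.2·16 + 0.8·(-10) = -4.8
A2: 0.2·26 + 0.8·(-5) = 1.2
A3: 0.2·23 + 0.8·(-4) = 1.4
A4: 0.2·29 + 0.8·(-1) = 5
A5: 0.2·30 + 0.8·(-5) = 2
A6: 0.2·20 + 0.8·3 = 6.4
A7: 0.2·23 + 0.8·(-7) = -1
Highest Hurwicz score = 6.4 → A6.

A6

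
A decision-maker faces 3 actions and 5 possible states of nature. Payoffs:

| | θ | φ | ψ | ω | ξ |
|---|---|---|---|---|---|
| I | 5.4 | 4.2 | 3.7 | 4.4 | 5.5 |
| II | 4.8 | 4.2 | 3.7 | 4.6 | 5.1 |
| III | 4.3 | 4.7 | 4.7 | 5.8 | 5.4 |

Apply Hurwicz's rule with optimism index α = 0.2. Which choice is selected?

III

I: 0.2·5.5 + 0.8·3.7 = 4.06
II: 0.2·5.1 + 0.8·3.7 = 3.98
III: 0.2·5.8 + 0.8·4.3 = 4.6
Highest Hurwicz score = 4.6 → III.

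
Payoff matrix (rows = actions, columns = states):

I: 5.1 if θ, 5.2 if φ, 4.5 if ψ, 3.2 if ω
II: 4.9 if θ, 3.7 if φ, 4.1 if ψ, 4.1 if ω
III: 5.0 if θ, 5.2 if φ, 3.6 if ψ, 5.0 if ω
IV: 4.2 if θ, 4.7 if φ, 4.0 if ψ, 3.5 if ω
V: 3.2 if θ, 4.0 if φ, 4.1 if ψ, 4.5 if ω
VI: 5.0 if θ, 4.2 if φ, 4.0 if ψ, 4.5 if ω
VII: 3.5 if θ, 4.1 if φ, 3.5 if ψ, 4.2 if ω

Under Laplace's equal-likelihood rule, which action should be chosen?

Row averages: I=4.5, II=4.2, III=4.7, IV=4.1, V=3.95, VI=4.425, VII=3.825
Highest average = 4.7 → III.

III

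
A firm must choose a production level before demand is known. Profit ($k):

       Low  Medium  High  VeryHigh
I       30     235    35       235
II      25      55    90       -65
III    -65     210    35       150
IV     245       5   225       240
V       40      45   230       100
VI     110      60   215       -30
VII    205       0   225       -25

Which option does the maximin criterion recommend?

V

Row minima: I=30, II=-65, III=-65, IV=5, V=40, VI=-30, VII=-25
Best worst-case = 40 → V.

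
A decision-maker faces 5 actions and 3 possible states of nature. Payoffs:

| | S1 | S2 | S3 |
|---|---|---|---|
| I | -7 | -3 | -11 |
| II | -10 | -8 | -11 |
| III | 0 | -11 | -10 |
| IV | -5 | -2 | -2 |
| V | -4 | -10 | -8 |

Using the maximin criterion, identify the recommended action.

Row minima: I=-11, II=-11, III=-11, IV=-5, V=-10
Best worst-case = -5 → IV.

IV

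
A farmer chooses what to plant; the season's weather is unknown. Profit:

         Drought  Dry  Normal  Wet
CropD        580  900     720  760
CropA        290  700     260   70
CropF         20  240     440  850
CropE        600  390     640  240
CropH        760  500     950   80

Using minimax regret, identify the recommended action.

Column bests: Drought=760, Dry=900, Normal=950, Wet=850.
CropD regrets: 180, 0, 230, 90 → max 230
CropA regrets: 470, 200, 690, 780 → max 780
CropF regrets: 740, 660, 510, 0 → max 740
CropE regrets: 160, 510, 310, 610 → max 610
CropH regrets: 0, 400, 0, 770 → max 770
Smallest max regret = 230 → CropD.

CropD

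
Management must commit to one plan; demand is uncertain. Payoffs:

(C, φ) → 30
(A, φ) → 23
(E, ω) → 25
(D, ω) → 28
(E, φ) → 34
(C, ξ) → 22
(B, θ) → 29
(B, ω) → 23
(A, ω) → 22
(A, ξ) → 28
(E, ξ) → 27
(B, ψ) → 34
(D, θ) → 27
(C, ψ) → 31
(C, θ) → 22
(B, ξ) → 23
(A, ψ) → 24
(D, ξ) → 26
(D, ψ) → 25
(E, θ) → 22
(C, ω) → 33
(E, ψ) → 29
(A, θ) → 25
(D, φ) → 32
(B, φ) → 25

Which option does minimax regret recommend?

Column bests: θ=29, φ=34, ψ=34, ω=33, ξ=28.
A regrets: 4, 11, 10, 11, 0 → max 11
B regrets: 0, 9, 0, 10, 5 → max 10
C regrets: 7, 4, 3, 0, 6 → max 7
D regrets: 2, 2, 9, 5, 2 → max 9
E regrets: 7, 0, 5, 8, 1 → max 8
Smallest max regret = 7 → C.

C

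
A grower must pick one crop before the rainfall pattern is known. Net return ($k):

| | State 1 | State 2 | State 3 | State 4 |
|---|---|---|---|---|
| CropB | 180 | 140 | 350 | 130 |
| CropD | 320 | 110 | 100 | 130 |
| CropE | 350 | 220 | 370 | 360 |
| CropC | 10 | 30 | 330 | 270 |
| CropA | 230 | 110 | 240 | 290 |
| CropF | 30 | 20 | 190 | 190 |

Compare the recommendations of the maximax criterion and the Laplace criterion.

maximax → CropE; laplace → CropE (agree)

Row maxima: CropB=350, CropD=320, CropE=370, CropC=330, CropA=290, CropF=190
Best best-case = 370 → CropE.
Row averages: CropB=200, CropD=165, CropE=325, CropC=160, CropA=217.5, CropF=107.5
Highest average = 325 → CropE.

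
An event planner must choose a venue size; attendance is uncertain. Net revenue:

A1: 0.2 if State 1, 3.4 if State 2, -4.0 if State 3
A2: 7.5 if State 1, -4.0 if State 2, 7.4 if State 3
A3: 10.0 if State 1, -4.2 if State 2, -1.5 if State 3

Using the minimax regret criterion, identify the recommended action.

Column bests: State 1=10.0, State 2=3.4, State 3=7.4.
A1 regrets: 9.8, 0.0, 11.4 → max 11.4
A2 regrets: 2.5, 7.4, 0.0 → max 7.4
A3 regrets: 0.0, 7.6, 8.9 → max 8.9
Smallest max regret = 7.4 → A2.

A2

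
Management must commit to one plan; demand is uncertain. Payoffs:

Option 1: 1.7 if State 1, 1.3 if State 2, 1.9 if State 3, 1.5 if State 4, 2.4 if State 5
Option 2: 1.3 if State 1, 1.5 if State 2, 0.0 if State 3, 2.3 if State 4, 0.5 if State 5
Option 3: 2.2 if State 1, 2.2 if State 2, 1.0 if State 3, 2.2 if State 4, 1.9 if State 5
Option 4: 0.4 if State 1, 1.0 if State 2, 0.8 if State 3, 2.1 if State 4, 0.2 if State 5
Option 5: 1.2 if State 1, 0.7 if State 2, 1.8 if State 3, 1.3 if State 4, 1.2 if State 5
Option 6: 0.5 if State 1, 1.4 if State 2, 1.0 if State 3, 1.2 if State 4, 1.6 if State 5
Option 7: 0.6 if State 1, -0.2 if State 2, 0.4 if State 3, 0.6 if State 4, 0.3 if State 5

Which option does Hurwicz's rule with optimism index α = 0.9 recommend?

Option 1

Option 1: 0.9·2.4 + 0.1·1.3 = 2.29
Option 2: 0.9·2.3 + 0.1·0.0 = 2.07
Option 3: 0.9·2.2 + 0.1·1.0 = 2.08
Option 4: 0.9·2.1 + 0.1·0.2 = 1.91
Option 5: 0.9·1.8 + 0.1·0.7 = 1.69
Option 6: 0.9·1.6 + 0.1·0.5 = 1.49
Option 7: 0.9·0.6 + 0.1·(-0.2) = 0.52
Highest Hurwicz score = 2.29 → Option 1.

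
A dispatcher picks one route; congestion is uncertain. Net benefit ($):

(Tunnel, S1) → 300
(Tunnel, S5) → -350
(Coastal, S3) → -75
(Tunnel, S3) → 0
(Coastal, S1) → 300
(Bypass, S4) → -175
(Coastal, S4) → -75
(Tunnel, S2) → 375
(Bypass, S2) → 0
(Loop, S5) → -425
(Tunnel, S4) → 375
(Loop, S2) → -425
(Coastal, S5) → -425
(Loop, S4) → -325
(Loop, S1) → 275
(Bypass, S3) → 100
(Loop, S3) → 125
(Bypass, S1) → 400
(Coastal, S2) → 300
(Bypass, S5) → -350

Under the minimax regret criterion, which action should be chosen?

Column bests: S1=400, S2=375, S3=125, S4=375, S5=-350.
Loop regrets: 125, 800, 0, 700, 75 → max 800
Tunnel regrets: 100, 0, 125, 0, 0 → max 125
Bypass regrets: 0, 375, 25, 550, 0 → max 550
Coastal regrets: 100, 75, 200, 450, 75 → max 450
Smallest max regret = 125 → Tunnel.

Tunnel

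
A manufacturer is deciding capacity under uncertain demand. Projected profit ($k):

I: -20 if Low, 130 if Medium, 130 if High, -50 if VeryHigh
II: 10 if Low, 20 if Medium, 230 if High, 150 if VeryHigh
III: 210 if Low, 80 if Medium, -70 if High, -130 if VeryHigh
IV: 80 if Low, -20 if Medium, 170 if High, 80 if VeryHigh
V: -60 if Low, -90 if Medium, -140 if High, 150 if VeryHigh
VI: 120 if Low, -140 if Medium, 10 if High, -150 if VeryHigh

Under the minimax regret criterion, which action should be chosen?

Column bests: Low=210, Medium=130, High=230, VeryHigh=150.
I regrets: 230, 0, 100, 200 → max 230
II regrets: 200, 110, 0, 0 → max 200
III regrets: 0, 50, 300, 280 → max 300
IV regrets: 130, 150, 60, 70 → max 150
V regrets: 270, 220, 370, 0 → max 370
VI regrets: 90, 270, 220, 300 → max 300
Smallest max regret = 150 → IV.

IV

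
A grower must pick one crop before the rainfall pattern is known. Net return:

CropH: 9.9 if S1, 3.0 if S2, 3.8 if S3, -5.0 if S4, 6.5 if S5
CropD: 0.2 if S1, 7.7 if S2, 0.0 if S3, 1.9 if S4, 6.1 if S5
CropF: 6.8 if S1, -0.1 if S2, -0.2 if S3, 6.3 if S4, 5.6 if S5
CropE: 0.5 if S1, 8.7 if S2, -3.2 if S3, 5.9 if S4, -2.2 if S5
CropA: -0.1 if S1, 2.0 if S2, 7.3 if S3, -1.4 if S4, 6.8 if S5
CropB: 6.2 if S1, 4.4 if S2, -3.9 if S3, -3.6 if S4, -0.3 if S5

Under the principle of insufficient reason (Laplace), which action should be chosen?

CropF

Row averages: CropH=3.64, CropD=3.18, CropF=3.68, CropE=1.94, CropA=2.92, CropB=0.56
Highest average = 3.68 → CropF.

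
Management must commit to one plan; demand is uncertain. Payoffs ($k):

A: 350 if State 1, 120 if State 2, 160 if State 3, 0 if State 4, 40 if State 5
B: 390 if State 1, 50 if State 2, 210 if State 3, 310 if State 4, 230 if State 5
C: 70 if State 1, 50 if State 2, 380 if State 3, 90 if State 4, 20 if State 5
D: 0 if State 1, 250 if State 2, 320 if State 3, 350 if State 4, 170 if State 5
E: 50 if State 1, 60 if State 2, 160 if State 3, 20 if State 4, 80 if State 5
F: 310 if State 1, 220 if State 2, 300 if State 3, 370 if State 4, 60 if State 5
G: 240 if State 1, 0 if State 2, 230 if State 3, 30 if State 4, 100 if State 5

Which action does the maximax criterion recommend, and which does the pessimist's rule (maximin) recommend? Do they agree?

Row maxima: A=350, B=390, C=380, D=350, E=160, F=370, G=240
Best best-case = 390 → B.
Row minima: A=0, B=50, C=20, D=0, E=20, F=60, G=0
Best worst-case = 60 → F.

maximax → B; maximin → F (disagree)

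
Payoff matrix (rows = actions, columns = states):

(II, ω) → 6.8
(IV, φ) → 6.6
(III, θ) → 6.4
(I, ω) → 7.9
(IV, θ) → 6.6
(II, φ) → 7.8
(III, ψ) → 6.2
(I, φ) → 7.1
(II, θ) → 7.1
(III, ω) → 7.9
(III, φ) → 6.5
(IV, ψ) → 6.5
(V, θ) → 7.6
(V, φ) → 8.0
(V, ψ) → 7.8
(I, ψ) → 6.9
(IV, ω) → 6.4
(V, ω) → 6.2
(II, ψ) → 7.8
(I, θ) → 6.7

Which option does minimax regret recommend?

I

Column bests: θ=7.6, φ=8.0, ψ=7.8, ω=7.9.
I regrets: 0.9, 0.9, 0.9, 0.0 → max 0.9
II regrets: 0.5, 0.2, 0.0, 1.1 → max 1.1
III regrets: 1.2, 1.5, 1.6, 0.0 → max 1.6
IV regrets: 1.0, 1.4, 1.3, 1.5 → max 1.5
V regrets: 0.0, 0.0, 0.0, 1.7 → max 1.7
Smallest max regret = 0.9 → I.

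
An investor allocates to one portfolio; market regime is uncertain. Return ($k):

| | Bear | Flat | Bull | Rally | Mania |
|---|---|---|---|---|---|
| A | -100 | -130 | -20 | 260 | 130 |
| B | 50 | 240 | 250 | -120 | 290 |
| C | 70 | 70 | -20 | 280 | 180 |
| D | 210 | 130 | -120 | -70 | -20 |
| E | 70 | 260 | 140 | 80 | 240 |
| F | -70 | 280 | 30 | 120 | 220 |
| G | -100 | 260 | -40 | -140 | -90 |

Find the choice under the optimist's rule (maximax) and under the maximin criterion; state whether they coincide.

maximax → B; maximin → E (disagree)

Row maxima: A=260, B=290, C=280, D=210, E=260, F=280, G=260
Best best-case = 290 → B.
Row minima: A=-130, B=-120, C=-20, D=-120, E=70, F=-70, G=-140
Best worst-case = 70 → E.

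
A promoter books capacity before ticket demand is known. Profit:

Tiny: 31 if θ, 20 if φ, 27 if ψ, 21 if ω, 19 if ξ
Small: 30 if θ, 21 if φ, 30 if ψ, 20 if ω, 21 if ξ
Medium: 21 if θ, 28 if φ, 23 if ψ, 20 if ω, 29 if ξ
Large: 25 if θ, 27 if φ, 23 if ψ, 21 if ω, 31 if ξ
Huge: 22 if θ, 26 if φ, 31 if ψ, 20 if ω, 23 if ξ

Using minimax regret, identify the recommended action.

Column bests: θ=31, φ=28, ψ=31, ω=21, ξ=31.
Tiny regrets: 0, 8, 4, 0, 12 → max 12
Small regrets: 1, 7, 1, 1, 10 → max 10
Medium regrets: 10, 0, 8, 1, 2 → max 10
Large regrets: 6, 1, 8, 0, 0 → max 8
Huge regrets: 9, 2, 0, 1, 8 → max 9
Smallest max regret = 8 → Large.

Large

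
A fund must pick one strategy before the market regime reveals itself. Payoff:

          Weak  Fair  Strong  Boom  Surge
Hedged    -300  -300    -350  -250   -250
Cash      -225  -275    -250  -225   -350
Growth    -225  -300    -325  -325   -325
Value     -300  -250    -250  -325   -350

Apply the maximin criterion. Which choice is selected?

Row minima: Hedged=-350, Cash=-350, Growth=-325, Value=-350
Best worst-case = -325 → Growth.

Growth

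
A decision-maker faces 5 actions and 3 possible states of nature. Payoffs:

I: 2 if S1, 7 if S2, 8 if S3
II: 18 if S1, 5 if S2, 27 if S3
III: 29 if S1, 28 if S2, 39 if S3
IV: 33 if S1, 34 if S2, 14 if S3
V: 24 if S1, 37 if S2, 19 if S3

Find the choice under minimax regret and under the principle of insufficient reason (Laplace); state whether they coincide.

minimax regret → III; laplace → III (agree)

Column bests: S1=33, S2=37, S3=39.
I regrets: 31, 30, 31 → max 31
II regrets: 15, 32, 12 → max 32
III regrets: 4, 9, 0 → max 9
IV regrets: 0, 3, 25 → max 25
V regrets: 9, 0, 20 → max 20
Smallest max regret = 9 → III.
Row averages: I=17/3, II=50/3, III=32, IV=27, V=80/3
Highest average = 32 → III.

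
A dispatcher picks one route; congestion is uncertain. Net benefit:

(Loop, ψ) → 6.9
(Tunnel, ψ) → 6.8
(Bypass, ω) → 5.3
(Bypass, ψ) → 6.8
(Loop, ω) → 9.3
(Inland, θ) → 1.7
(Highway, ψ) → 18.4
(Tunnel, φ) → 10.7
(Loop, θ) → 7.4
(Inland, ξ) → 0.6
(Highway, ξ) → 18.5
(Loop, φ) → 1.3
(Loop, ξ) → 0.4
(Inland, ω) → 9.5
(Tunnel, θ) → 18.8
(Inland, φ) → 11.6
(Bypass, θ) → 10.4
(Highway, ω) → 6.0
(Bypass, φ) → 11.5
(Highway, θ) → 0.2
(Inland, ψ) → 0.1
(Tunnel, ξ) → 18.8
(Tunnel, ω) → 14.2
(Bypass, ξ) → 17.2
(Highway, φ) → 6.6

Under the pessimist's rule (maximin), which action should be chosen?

Row minima: Loop=0.4, Inland=0.1, Tunnel=6.8, Bypass=5.3, Highway=0.2
Best worst-case = 6.8 → Tunnel.

Tunnel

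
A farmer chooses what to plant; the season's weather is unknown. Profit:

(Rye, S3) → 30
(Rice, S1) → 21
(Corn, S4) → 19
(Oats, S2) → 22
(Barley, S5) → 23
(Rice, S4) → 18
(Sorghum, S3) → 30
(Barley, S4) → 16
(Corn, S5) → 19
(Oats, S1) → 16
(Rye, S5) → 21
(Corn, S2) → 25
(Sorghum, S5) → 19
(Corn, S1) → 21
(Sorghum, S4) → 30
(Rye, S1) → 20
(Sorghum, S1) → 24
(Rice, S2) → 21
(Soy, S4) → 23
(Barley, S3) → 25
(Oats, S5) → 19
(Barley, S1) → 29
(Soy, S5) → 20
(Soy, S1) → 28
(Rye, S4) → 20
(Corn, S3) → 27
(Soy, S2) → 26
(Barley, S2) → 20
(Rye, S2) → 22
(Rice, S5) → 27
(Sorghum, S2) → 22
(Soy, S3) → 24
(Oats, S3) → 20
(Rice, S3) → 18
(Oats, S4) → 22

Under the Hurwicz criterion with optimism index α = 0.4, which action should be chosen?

Sorghum: 0.4·30 + 0.6·19 = 23.4
Soy: 0.4·28 + 0.6·20 = 23.2
Rye: 0.4·30 + 0.6·20 = 24
Corn: 0.4·27 + 0.6·19 = 22.2
Rice: 0.4·27 + 0.6·18 = 21.6
Oats: 0.4·22 + 0.6·16 = 18.4
Barley: 0.4·29 + 0.6·16 = 21.2
Highest Hurwicz score = 24 → Rye.

Rye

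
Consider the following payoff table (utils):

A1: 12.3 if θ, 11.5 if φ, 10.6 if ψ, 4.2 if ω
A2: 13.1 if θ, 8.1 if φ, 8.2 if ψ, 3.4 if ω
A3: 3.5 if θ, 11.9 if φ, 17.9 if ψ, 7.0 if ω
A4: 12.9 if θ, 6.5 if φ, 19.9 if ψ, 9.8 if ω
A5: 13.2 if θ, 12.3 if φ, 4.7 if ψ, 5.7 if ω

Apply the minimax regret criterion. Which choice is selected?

A4

Column bests: θ=13.2, φ=12.3, ψ=19.9, ω=9.8.
A1 regrets: 0.9, 0.8, 9.3, 5.6 → max 9.3
A2 regrets: 0.1, 4.2, 11.7, 6.4 → max 11.7
A3 regrets: 9.7, 0.4, 2.0, 2.8 → max 9.7
A4 regrets: 0.3, 5.8, 0.0, 0.0 → max 5.8
A5 regrets: 0.0, 0.0, 15.2, 4.1 → max 15.2
Smallest max regret = 5.8 → A4.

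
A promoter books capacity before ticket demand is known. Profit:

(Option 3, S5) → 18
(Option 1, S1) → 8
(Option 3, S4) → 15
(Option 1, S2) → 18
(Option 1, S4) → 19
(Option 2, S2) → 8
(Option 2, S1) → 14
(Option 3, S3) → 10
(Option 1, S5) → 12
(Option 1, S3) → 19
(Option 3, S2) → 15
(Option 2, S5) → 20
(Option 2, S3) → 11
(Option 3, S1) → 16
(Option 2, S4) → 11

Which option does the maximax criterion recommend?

Option 2

Row maxima: Option 1=19, Option 2=20, Option 3=18
Best best-case = 20 → Option 2.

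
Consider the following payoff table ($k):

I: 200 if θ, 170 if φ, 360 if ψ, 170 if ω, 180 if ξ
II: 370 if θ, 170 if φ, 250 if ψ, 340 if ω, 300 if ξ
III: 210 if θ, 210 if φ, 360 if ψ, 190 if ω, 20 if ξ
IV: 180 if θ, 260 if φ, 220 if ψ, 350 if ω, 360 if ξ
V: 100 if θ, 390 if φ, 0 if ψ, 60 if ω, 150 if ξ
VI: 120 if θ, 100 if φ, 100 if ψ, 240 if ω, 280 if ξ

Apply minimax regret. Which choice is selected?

IV

Column bests: θ=370, φ=390, ψ=360, ω=350, ξ=360.
I regrets: 170, 220, 0, 180, 180 → max 220
II regrets: 0, 220, 110, 10, 60 → max 220
III regrets: 160, 180, 0, 160, 340 → max 340
IV regrets: 190, 130, 140, 0, 0 → max 190
V regrets: 270, 0, 360, 290, 210 → max 360
VI regrets: 250, 290, 260, 110, 80 → max 290
Smallest max regret = 190 → IV.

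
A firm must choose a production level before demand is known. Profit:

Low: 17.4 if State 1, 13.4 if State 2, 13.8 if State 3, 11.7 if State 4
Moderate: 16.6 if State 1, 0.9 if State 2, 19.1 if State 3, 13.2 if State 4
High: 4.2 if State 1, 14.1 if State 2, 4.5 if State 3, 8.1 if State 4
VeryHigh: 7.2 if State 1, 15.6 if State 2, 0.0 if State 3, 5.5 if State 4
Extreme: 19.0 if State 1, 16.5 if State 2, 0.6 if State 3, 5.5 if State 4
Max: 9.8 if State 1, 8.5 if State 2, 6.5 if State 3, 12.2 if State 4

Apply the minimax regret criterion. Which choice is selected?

Low

Column bests: State 1=19.0, State 2=16.5, State 3=19.1, State 4=13.2.
Low regrets: 1.6, 3.1, 5.3, 1.5 → max 5.3
Moderate regrets: 2.4, 15.6, 0.0, 0.0 → max 15.6
High regrets: 14.8, 2.4, 14.6, 5.1 → max 14.8
VeryHigh regrets: 11.8, 0.9, 19.1, 7.7 → max 19.1
Extreme regrets: 0.0, 0.0, 18.5, 7.7 → max 18.5
Max regrets: 9.2, 8.0, 12.6, 1.0 → max 12.6
Smallest max regret = 5.3 → Low.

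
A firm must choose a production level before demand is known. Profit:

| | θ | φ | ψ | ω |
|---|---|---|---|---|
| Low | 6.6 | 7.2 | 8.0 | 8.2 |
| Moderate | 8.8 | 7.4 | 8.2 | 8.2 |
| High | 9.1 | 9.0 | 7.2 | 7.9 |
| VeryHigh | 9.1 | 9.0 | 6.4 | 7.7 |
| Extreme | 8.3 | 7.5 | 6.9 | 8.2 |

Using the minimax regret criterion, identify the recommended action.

Column bests: θ=9.1, φ=9.0, ψ=8.2, ω=8.2.
Low regrets: 2.5, 1.8, 0.2, 0.0 → max 2.5
Moderate regrets: 0.3, 1.6, 0.0, 0.0 → max 1.6
High regrets: 0.0, 0.0, 1.0, 0.3 → max 1.0
VeryHigh regrets: 0.0, 0.0, 1.8, 0.5 → max 1.8
Extreme regrets: 0.8, 1.5, 1.3, 0.0 → max 1.5
Smallest max regret = 1.0 → High.

High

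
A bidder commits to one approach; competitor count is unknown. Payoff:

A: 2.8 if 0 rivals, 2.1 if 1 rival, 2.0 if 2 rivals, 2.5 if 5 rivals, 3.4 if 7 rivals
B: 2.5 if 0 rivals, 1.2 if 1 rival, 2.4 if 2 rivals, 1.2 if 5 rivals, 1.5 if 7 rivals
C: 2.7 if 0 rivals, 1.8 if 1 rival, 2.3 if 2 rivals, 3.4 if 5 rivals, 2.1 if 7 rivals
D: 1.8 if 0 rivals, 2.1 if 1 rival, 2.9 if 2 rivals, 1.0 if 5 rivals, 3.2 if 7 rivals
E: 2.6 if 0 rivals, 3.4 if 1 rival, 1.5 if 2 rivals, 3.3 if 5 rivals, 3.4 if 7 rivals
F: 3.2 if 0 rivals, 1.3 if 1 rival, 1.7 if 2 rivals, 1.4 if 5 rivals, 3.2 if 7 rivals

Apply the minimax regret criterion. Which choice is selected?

A

Column bests: 0 rivals=3.2, 1 rival=3.4, 2 rivals=2.9, 5 rivals=3.4, 7 rivals=3.4.
A regrets: 0.4, 1.3, 0.9, 0.9, 0.0 → max 1.3
B regrets: 0.7, 2.2, 0.5, 2.2, 1.9 → max 2.2
C regrets: 0.5, 1.6, 0.6, 0.0, 1.3 → max 1.6
D regrets: 1.4, 1.3, 0.0, 2.4, 0.2 → max 2.4
E regrets: 0.6, 0.0, 1.4, 0.1, 0.0 → max 1.4
F regrets: 0.0, 2.1, 1.2, 2.0, 0.2 → max 2.1
Smallest max regret = 1.3 → A.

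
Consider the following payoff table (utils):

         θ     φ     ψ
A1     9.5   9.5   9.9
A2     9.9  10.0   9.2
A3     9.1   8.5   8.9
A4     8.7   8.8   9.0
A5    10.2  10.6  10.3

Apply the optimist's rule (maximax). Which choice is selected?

A5

Row maxima: A1=9.9, A2=10.0, A3=9.1, A4=9.0, A5=10.6
Best best-case = 10.6 → A5.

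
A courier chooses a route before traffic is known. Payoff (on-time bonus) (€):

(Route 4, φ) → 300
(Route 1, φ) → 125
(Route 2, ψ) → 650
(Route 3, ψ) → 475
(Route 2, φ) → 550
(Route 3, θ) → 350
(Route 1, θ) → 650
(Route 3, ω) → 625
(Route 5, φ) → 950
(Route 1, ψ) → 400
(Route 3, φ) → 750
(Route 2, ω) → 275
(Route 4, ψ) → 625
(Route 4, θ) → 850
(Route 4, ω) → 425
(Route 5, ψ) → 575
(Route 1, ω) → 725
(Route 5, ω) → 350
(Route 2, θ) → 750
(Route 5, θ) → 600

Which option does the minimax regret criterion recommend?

Column bests: θ=850, φ=950, ψ=650, ω=725.
Route 1 regrets: 200, 825, 250, 0 → max 825
Route 2 regrets: 100, 400, 0, 450 → max 450
Route 3 regrets: 500, 200, 175, 100 → max 500
Route 4 regrets: 0, 650, 25, 300 → max 650
Route 5 regrets: 250, 0, 75, 375 → max 375
Smallest max regret = 375 → Route 5.

Route 5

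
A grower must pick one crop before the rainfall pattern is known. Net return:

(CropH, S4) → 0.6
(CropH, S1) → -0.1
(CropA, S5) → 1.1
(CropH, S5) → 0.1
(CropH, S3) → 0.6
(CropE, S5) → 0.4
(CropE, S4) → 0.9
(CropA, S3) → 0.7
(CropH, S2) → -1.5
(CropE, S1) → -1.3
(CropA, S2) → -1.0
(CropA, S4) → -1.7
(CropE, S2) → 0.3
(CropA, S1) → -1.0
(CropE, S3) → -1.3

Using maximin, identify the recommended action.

Row minima: CropH=-1.5, CropE=-1.3, CropA=-1.7
Best worst-case = -1.3 → CropE.

CropE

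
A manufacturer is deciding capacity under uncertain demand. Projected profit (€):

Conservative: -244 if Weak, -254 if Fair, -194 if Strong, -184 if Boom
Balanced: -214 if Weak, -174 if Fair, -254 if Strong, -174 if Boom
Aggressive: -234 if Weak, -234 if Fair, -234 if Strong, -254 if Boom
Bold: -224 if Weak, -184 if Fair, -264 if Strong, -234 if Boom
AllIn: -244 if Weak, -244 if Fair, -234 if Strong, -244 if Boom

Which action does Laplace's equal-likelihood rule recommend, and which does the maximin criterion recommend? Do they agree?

laplace → Balanced; maximin → AllIn (disagree)

Row averages: Conservative=-219, Balanced=-204, Aggressive=-239, Bold=-226.5, AllIn=-241.5
Highest average = -204 → Balanced.
Row minima: Conservative=-254, Balanced=-254, Aggressive=-254, Bold=-264, AllIn=-244
Best worst-case = -244 → AllIn.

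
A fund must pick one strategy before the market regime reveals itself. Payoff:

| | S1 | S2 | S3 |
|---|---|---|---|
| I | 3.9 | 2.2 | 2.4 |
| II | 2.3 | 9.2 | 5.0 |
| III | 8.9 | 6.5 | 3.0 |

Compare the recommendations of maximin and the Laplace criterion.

maximin → III; laplace → III (agree)

Row minima: I=2.2, II=2.3, III=3.0
Best worst-case = 3.0 → III.
Row averages: I=17/6, II=5.5, III=92/15
Highest average = 92/15 → III.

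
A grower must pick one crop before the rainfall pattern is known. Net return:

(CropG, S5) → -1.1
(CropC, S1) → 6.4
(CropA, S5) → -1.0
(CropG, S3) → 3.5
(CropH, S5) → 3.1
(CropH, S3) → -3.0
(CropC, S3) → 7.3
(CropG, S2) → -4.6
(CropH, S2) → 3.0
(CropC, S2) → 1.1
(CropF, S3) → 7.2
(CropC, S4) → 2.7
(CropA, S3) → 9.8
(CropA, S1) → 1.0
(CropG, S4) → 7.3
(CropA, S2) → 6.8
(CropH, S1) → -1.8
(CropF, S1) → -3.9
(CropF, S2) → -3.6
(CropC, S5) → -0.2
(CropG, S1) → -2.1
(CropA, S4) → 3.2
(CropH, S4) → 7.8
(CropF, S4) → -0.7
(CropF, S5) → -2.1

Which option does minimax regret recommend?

Column bests: S1=6.4, S2=6.8, S3=9.8, S4=7.8, S5=3.1.
CropA regrets: 5.4, 0.0, 0.0, 4.6, 4.1 → max 5.4
CropC regrets: 0.0, 5.7, 2.5, 5.1, 3.3 → max 5.7
CropH regrets: 8.2, 3.8, 12.8, 0.0, 0.0 → max 12.8
CropF regrets: 10.3, 10.4, 2.6, 8.5, 5.2 → max 10.4
CropG regrets: 8.5, 11.4, 6.3, 0.5, 4.2 → max 11.4
Smallest max regret = 5.4 → CropA.

CropA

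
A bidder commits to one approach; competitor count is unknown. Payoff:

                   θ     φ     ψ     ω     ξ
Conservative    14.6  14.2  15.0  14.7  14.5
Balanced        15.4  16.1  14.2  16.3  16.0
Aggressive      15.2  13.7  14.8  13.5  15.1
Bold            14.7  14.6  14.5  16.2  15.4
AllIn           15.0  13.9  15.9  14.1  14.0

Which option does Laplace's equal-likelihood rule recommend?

Balanced

Row averages: Conservative=14.6, Balanced=15.6, Aggressive=14.46, Bold=15.08, AllIn=14.58
Highest average = 15.6 → Balanced.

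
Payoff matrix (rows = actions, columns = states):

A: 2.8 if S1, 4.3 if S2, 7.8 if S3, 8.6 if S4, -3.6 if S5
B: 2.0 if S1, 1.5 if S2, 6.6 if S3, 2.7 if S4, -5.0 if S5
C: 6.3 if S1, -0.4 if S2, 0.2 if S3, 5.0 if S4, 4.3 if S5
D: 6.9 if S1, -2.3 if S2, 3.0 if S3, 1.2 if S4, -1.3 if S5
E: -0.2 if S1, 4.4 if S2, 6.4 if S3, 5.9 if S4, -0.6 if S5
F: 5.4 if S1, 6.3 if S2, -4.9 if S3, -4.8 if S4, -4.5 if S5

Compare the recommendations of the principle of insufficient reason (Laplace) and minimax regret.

Row averages: A=3.98, B=1.56, C=3.08, D=1.5, E=3.18, F=-0.5
Highest average = 3.98 → A.
Column bests: S1=6.9, S2=6.3, S3=7.8, S4=8.6, S5=4.3.
A regrets: 4.1, 2.0, 0.0, 0.0, 7.9 → max 7.9
B regrets: 4.9, 4.8, 1.2, 5.9, 9.3 → max 9.3
C regrets: 0.6, 6.7, 7.6, 3.6, 0.0 → max 7.6
D regrets: 0.0, 8.6, 4.8, 7.4, 5.6 → max 8.6
E regrets: 7.1, 1.9, 1.4, 2.7, 4.9 → max 7.1
F regrets: 1.5, 0.0, 12.7, 13.4, 8.8 → max 13.4
Smallest max regret = 7.1 → E.

laplace → A; minimax regret → E (disagree)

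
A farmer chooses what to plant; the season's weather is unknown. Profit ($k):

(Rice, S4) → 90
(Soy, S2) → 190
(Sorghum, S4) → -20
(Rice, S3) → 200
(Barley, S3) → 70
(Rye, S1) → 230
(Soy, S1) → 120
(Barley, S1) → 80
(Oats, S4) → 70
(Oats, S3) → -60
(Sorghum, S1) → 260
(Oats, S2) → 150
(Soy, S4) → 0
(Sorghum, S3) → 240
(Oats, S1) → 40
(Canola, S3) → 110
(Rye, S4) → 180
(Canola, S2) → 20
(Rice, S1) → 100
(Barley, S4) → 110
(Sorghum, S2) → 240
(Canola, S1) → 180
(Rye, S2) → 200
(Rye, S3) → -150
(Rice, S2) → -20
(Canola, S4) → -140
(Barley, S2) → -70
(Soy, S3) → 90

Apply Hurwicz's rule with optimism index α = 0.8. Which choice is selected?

Canola: 0.8·180 + 0.2·(-140) = 116
Rice: 0.8·200 + 0.2·(-20) = 156
Rye: 0.8·230 + 0.2·(-150) = 154
Soy: 0.8·190 + 0.2·0 = 152
Sorghum: 0.8·260 + 0.2·(-20) = 204
Oats: 0.8·150 + 0.2·(-60) = 108
Barley: 0.8·110 + 0.2·(-70) = 74
Highest Hurwicz score = 204 → Sorghum.

Sorghum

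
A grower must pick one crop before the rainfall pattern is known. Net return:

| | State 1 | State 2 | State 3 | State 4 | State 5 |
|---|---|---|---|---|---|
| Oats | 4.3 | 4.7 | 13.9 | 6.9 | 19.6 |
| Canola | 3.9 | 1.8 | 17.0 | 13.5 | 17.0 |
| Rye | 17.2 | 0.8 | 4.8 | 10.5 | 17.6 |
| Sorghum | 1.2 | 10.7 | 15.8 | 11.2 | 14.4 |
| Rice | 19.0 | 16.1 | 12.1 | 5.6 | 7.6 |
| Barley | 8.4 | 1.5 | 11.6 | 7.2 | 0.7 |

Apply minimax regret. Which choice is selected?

Rice

Column bests: State 1=19.0, State 2=16.1, State 3=17.0, State 4=13.5, State 5=19.6.
Oats regrets: 14.7, 11.4, 3.1, 6.6, 0.0 → max 14.7
Canola regrets: 15.1, 14.3, 0.0, 0.0, 2.6 → max 15.1
Rye regrets: 1.8, 15.3, 12.2, 3.0, 2.0 → max 15.3
Sorghum regrets: 17.8, 5.4, 1.2, 2.3, 5.2 → max 17.8
Rice regrets: 0.0, 0.0, 4.9, 7.9, 12.0 → max 12.0
Barley regrets: 10.6, 14.6, 5.4, 6.3, 18.9 → max 18.9
Smallest max regret = 12.0 → Rice.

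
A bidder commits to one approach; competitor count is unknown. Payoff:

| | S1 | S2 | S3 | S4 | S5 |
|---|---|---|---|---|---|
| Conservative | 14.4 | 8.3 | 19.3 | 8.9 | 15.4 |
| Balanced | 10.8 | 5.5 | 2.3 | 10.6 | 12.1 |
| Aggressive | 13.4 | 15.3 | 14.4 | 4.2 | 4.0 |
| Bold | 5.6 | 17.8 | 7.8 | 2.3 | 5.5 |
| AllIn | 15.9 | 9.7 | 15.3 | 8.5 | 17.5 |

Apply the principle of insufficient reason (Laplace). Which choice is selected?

AllIn

Row averages: Conservative=13.26, Balanced=8.26, Aggressive=10.26, Bold=7.8, AllIn=13.38
Highest average = 13.38 → AllIn.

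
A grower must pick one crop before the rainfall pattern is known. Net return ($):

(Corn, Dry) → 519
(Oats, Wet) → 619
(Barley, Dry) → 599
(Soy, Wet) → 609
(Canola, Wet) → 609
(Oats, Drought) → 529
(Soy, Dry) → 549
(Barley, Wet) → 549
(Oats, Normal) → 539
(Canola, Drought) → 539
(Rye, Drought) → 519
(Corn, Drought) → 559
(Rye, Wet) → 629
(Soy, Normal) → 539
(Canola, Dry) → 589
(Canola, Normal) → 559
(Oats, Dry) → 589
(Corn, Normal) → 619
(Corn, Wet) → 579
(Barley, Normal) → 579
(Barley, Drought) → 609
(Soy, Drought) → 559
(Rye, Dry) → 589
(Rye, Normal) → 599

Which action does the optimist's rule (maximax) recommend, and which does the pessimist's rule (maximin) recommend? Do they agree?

Row maxima: Barley=609, Canola=609, Rye=629, Corn=619, Soy=609, Oats=619
Best best-case = 629 → Rye.
Row minima: Barley=549, Canola=539, Rye=519, Corn=519, Soy=539, Oats=529
Best worst-case = 549 → Barley.

maximax → Rye; maximin → Barley (disagree)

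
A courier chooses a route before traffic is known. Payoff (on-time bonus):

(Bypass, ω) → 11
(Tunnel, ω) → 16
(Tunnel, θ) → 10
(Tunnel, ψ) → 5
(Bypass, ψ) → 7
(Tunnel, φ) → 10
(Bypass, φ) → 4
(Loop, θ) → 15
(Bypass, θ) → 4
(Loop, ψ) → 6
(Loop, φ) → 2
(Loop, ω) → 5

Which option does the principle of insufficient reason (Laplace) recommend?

Tunnel

Row averages: Loop=7, Bypass=6.5, Tunnel=10.25
Highest average = 10.25 → Tunnel.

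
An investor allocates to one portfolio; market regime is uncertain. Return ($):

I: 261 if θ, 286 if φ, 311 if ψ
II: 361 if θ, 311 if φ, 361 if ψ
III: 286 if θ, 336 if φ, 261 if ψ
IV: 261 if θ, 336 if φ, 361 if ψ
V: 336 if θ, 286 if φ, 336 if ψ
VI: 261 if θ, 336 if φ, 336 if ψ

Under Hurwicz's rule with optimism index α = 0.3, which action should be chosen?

I: 0.3·311 + 0.7·261 = 276
II: 0.3·361 + 0.7·311 = 326
III: 0.3·336 + 0.7·261 = 283.5
IV: 0.3·361 + 0.7·261 = 291
V: 0.3·336 + 0.7·286 = 301
VI: 0.3·336 + 0.7·261 = 283.5
Highest Hurwicz score = 326 → II.

II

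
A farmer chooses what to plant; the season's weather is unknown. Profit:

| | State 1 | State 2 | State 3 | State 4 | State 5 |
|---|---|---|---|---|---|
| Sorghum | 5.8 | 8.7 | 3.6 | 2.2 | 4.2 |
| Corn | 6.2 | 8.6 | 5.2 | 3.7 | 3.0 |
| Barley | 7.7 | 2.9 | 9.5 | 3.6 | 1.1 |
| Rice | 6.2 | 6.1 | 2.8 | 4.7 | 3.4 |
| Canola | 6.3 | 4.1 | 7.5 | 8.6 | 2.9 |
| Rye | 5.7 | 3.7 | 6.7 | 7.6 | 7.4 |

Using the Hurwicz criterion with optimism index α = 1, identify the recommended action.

Sorghum: 1·8.7 + 0·2.2 = 8.7
Corn: 1·8.6 + 0·3.0 = 8.6
Barley: 1·9.5 + 0·1.1 = 9.5
Rice: 1·6.2 + 0·2.8 = 6.2
Canola: 1·8.6 + 0·2.9 = 8.6
Rye: 1·7.6 + 0·3.7 = 7.6
Highest Hurwicz score = 9.5 → Barley.

Barley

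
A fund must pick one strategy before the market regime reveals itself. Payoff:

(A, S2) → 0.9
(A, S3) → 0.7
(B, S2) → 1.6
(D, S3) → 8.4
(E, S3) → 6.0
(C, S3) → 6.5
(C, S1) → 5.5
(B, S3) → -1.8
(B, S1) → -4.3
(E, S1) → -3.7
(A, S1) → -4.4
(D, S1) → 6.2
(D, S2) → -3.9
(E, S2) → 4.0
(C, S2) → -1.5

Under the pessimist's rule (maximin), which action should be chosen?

Row minima: A=-4.4, B=-4.3, C=-1.5, D=-3.9, E=-3.7
Best worst-case = -1.5 → C.

C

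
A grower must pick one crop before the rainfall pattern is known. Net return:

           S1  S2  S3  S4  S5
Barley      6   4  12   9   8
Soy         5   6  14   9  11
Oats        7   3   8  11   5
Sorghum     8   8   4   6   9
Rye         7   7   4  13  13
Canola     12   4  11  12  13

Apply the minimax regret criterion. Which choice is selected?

Canola

Column bests: S1=12, S2=8, S3=14, S4=13, S5=13.
Barley regrets: 6, 4, 2, 4, 5 → max 6
Soy regrets: 7, 2, 0, 4, 2 → max 7
Oats regrets: 5, 5, 6, 2, 8 → max 8
Sorghum regrets: 4, 0, 10, 7, 4 → max 10
Rye regrets: 5, 1, 10, 0, 0 → max 10
Canola regrets: 0, 4, 3, 1, 0 → max 4
Smallest max regret = 4 → Canola.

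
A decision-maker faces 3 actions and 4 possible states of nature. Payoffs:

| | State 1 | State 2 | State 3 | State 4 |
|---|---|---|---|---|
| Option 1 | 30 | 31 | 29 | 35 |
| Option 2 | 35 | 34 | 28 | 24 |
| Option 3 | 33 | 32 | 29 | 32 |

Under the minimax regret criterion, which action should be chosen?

Column bests: State 1=35, State 2=34, State 3=29, State 4=35.
Option 1 regrets: 5, 3, 0, 0 → max 5
Option 2 regrets: 0, 0, 1, 11 → max 11
Option 3 regrets: 2, 2, 0, 3 → max 3
Smallest max regret = 3 → Option 3.

Option 3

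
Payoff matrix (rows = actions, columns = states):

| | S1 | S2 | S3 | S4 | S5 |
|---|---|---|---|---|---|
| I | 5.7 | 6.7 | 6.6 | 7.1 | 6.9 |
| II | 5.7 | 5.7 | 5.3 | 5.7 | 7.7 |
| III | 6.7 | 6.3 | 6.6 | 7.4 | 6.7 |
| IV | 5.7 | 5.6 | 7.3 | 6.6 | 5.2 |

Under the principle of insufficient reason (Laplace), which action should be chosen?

Row averages: I=6.6, II=6.02, III=6.74, IV=6.08
Highest average = 6.74 → III.

III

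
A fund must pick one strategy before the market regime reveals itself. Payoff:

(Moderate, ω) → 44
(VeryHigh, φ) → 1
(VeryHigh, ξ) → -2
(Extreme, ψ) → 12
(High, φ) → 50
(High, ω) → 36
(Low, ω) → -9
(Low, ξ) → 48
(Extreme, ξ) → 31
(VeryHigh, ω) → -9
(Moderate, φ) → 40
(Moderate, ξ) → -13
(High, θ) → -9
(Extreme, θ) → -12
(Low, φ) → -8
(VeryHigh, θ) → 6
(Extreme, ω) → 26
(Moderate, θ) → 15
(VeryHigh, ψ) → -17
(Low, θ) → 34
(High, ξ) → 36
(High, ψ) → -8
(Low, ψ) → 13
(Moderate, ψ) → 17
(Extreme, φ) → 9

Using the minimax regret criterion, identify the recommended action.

Column bests: θ=34, φ=50, ψ=17, ω=44, ξ=48.
Low regrets: 0, 58, 4, 53, 0 → max 58
Moderate regrets: 19, 10, 0, 0, 61 → max 61
High regrets: 43, 0, 25, 8, 12 → max 43
VeryHigh regrets: 28, 49, 34, 53, 50 → max 53
Extreme regrets: 46, 41, 5, 18, 17 → max 46
Smallest max regret = 43 → High.

High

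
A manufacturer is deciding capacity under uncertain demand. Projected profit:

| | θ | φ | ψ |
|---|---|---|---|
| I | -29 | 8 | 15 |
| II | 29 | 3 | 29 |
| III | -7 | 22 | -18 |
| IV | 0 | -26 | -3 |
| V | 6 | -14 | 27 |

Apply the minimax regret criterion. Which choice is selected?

Column bests: θ=29, φ=22, ψ=29.
I regrets: 58, 14, 14 → max 58
II regrets: 0, 19, 0 → max 19
III regrets: 36, 0, 47 → max 47
IV regrets: 29, 48, 32 → max 48
V regrets: 23, 36, 2 → max 36
Smallest max regret = 19 → II.

II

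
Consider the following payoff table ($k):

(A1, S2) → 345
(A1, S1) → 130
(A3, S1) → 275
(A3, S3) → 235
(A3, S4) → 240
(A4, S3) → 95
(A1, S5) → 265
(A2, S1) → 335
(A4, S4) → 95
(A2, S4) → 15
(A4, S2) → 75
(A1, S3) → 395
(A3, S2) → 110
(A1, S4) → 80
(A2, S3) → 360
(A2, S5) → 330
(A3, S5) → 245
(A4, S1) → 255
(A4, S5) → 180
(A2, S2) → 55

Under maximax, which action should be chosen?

A1

Row maxima: A1=395, A2=360, A3=275, A4=255
Best best-case = 395 → A1.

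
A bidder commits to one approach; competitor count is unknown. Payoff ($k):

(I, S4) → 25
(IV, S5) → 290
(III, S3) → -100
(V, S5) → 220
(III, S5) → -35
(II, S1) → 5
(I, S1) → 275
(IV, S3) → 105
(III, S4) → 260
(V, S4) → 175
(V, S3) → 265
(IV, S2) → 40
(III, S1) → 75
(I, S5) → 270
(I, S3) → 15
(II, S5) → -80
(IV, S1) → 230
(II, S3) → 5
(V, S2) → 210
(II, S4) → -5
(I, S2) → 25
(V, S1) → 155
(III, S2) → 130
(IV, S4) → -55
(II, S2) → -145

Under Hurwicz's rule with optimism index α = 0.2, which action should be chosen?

I: 0.2·275 + 0.8·15 = 67
II: 0.2·5 + 0.8·(-145) = -115
III: 0.2·260 + 0.8·(-100) = -28
IV: 0.2·290 + 0.8·(-55) = 14
V: 0.2·265 + 0.8·155 = 177
Highest Hurwicz score = 177 → V.

V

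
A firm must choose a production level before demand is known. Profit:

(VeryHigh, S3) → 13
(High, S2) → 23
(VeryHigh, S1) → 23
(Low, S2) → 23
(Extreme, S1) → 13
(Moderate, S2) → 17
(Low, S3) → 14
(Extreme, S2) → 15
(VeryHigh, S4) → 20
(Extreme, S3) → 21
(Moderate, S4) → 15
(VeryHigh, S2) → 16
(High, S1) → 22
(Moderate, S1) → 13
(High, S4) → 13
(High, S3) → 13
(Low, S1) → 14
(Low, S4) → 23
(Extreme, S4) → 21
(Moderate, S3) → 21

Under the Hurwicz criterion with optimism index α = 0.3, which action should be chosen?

Low

Low: 0.3·23 + 0.7·14 = 16.7
Moderate: 0.3·21 + 0.7·13 = 15.4
High: 0.3·23 + 0.7·13 = 16
VeryHigh: 0.3·23 + 0.7·13 = 16
Extreme: 0.3·21 + 0.7·13 = 15.4
Highest Hurwicz score = 16.7 → Low.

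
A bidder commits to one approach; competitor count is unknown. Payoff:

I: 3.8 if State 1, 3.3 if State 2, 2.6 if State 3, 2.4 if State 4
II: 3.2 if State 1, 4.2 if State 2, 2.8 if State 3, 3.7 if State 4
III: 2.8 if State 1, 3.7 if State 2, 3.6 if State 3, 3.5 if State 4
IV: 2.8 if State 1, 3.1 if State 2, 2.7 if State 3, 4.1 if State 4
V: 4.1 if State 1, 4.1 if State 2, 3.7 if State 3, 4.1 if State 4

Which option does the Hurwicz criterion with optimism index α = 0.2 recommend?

V

I: 0.2·3.8 + 0.8·2.4 = 2.68
II: 0.2·4.2 + 0.8·2.8 = 3.08
III: 0.2·3.7 + 0.8·2.8 = 2.98
IV: 0.2·4.1 + 0.8·2.7 = 2.98
V: 0.2·4.1 + 0.8·3.7 = 3.78
Highest Hurwicz score = 3.78 → V.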